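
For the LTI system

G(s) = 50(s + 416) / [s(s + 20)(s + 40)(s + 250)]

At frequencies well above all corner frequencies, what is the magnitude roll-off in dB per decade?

Each pole contributes −20 dB/decade at high frequency; each zero contributes +20 dB/decade.
Net: 1 zero(s) − 4 pole(s) → -60 dB/decade.

-60 dB/decade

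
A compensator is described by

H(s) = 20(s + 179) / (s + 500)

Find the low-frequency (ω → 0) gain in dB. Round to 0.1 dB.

17.1 dB

H(0) = 20·179 / (500) = 7.16
20 log₁₀(7.16) ≈ 17.10 dB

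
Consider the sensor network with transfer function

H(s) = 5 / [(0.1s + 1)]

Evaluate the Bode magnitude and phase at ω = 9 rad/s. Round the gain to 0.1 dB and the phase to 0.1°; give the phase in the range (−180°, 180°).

11.4 dB, -42.0°

At ω = 9 rad/s:
pole (1 + j9·0.1) = 1 + j0.9 → |·| ≈ 1.3454, ∠ ≈ 41.99°
|H| = 5 · 1 / (1.3454) ≈ 3.7164
Gain = 20 log₁₀(3.7164) ≈ 11.40 dB
∠H = (0°) − (41.99°) = -41.99°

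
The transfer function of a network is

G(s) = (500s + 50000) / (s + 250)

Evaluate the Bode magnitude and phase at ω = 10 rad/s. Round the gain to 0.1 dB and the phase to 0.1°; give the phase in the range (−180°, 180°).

Substitute s = j10:
Numerator: 500(j10) + 50000 = 50000 + j5000
Denominator: (j10) + 250 = 250 + j10
|N| = √(50000² + 5000²) ≈ 50249, ∠N ≈ 5.71°
|D| = √(250² + 10²) ≈ 250.2, ∠D ≈ 2.29°
|G| = 50249 / 250.2 ≈ 200.84
Gain = 20 log₁₀(200.84) ≈ 46.06 dB
∠G = 5.71° − 2.29° = 3.42°

46.1 dB, 3.4°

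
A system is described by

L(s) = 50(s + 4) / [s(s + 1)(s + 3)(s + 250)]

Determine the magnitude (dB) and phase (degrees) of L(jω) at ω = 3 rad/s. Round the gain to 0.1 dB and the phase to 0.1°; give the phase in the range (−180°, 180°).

-32.1 dB, -170.4°

At s = jω = j3:
zero (s+4): 4 + j3 → |·| = √(4²+3²) = √25 ≈ 5, ∠ = arctan(3/4) ≈ 36.87°
pole (s+1): 1 + j3 → |·| = √(1²+3²) = √10 ≈ 3.1623, ∠ = arctan(3/1) ≈ 71.57°
pole (s+3): 3 + j3 → |·| = √(3²+3²) = √18 ≈ 4.2426, ∠ = arctan(3/3) ≈ 45.00°
pole (s+250): 250 + j3 → |·| = √(250²+3²) = √62509 ≈ 250.02, ∠ = arctan(3/250) ≈ 0.69°
pole at origin: |s| = 3, ∠ = 90.00° (in denominator)
|L| = 50 · 5 / 10063 ≈ 0.024843
Gain = 20 log₁₀(0.024843) ≈ -32.10 dB
∠L = 36.87° − 207.26° = -170.39°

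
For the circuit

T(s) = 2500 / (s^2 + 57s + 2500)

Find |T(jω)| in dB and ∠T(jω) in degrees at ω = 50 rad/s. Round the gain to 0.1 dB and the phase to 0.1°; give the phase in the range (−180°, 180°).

At s = jω = j50:
quadratic: (j50)² + 57·j50 + 2500 = 0 + j2850 → |·| ≈ 2850, ∠ ≈ 90.00°
|T| = 2500 / 2850 ≈ 0.87719
Gain = 20 log₁₀(0.87719) ≈ -1.14 dB
∠T = 0.00° − 90.00° = -90.00°

-1.1 dB, -90.0°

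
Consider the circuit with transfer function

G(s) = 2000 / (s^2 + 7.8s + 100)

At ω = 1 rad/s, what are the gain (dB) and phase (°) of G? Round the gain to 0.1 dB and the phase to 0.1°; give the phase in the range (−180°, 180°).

At s = jω = j1:
quadratic: (j1)² + 7.8·j1 + 100 = 99 + j7.8 → |·| ≈ 99.307, ∠ ≈ 4.50°
|G| = 2000 / 99.307 ≈ 20.14
Gain = 20 log₁₀(20.14) ≈ 26.08 dB
∠G = 0.00° − 4.50° = -4.50°

26.1 dB, -4.5°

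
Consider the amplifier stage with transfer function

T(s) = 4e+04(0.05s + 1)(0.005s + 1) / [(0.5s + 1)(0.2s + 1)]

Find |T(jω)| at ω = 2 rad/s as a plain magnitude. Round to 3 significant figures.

At ω = 2 rad/s:
zero (1 + j2·0.05) = 1 + j0.1 → |·| ≈ 1.005, ∠ ≈ 5.71°
zero (1 + j2·0.005) = 1 + j0.01 → |·| ≈ 1, ∠ ≈ 0.57°
pole (1 + j2·0.5) = 1 + j1 → |·| ≈ 1.4142, ∠ ≈ 45.00°
pole (1 + j2·0.2) = 1 + j0.4 → |·| ≈ 1.077, ∠ ≈ 21.80°
|T| = 4e+04 · 1.005 · 1 / (1.4142 · 1.077) ≈ 26394

2.64e+04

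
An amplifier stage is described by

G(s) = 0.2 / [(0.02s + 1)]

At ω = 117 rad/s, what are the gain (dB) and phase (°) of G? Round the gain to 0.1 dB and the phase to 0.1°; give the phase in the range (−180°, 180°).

At ω = 117 rad/s:
pole (1 + j117·0.02) = 1 + j2.34 → |·| ≈ 2.5447, ∠ ≈ 66.86°
|G| = 0.2 · 1 / (2.5447) ≈ 0.078595
Gain = 20 log₁₀(0.078595) ≈ -22.09 dB
∠G = (0°) − (66.86°) = -66.86°

-22.1 dB, -66.9°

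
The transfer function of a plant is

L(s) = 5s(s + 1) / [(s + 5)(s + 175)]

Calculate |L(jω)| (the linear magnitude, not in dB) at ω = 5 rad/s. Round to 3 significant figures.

At s = jω = j5:
zero (s+1): 1 + j5 → |·| = √(1²+5²) = √26 ≈ 5.099, ∠ = arctan(5/1) ≈ 78.69°
zero at origin: s = j5 → |·| = 5, ∠ = 90.00°
pole (s+5): 5 + j5 → |·| = √(5²+5²) = √50 ≈ 7.0711, ∠ = arctan(5/5) ≈ 45.00°
pole (s+175): 175 + j5 → |·| = √(175²+5²) = √30650 ≈ 175.07, ∠ = arctan(5/175) ≈ 1.64°
|L| = 5 · 25.495 / 1237.9 ≈ 0.10298

0.103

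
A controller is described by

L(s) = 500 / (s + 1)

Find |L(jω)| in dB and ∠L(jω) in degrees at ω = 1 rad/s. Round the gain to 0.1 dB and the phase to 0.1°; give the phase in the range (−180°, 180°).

51.0 dB, -45.0°

Substitute s = j1:
Numerator: 500 = 500 + j0
Denominator: (j1) + 1 = 1 + j1
|N| = √(500² + 0²) ≈ 500, ∠N ≈ 0.00°
|D| = √(1² + 1²) ≈ 1.4142, ∠D ≈ 45.00°
|L| = 500 / 1.4142 ≈ 353.56
Gain = 20 log₁₀(353.56) ≈ 50.97 dB
∠L = 0.00° − 45.00° = -45.00°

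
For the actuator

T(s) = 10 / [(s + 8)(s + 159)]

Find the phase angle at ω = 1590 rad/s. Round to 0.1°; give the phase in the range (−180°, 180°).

At s = jω = j1590:
pole (s+8): 8 + j1590 → |·| = √(8²+1590²) = √2528164 ≈ 1590, ∠ = arctan(1590/8) ≈ 89.71°
pole (s+159): 159 + j1590 → |·| = √(159²+1590²) = √2553381 ≈ 1597.9, ∠ = arctan(1590/159) ≈ 84.29°
∠T = 0.00° − 174.00° = -174.00°

-174.0°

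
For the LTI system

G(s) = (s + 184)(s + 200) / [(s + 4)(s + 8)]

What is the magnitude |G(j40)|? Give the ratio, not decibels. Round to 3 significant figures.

23.4

At s = jω = j40:
zero (s+184): 184 + j40 → |·| = √(184²+40²) = √35456 ≈ 188.3, ∠ = arctan(40/184) ≈ 12.26°
zero (s+200): 200 + j40 → |·| = √(200²+40²) = √41600 ≈ 203.96, ∠ = arctan(40/200) ≈ 11.31°
pole (s+4): 4 + j40 → |·| = √(4²+40²) = √1616 ≈ 40.2, ∠ = arctan(40/4) ≈ 84.29°
pole (s+8): 8 + j40 → |·| = √(8²+40²) = √1664 ≈ 40.792, ∠ = arctan(40/8) ≈ 78.69°
|G| = 1 · 38406 / 1639.8 ≈ 23.421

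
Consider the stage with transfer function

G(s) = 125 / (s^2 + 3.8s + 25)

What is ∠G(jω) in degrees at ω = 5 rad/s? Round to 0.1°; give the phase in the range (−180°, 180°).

-90.0°

At s = jω = j5:
quadratic: (j5)² + 3.8·j5 + 25 = 0 + j19 → |·| ≈ 19, ∠ ≈ 90.00°
∠G = 0.00° − 90.00° = -90.00°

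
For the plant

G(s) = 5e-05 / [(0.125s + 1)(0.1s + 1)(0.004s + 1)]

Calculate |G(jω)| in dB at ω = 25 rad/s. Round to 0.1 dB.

-105.0 dB

At ω = 25 rad/s:
pole (1 + j25·0.125) = 1 + j3.125 → |·| ≈ 3.2811, ∠ ≈ 72.26°
pole (1 + j25·0.1) = 1 + j2.5 → |·| ≈ 2.6926, ∠ ≈ 68.20°
pole (1 + j25·0.004) = 1 + j0.1 → |·| ≈ 1.005, ∠ ≈ 5.71°
|G| = 5e-05 · 1 / (3.2811 · 2.6926 · 1.005) ≈ 5.6314e-06
Gain = 20 log₁₀(5.6314e-06) ≈ -104.99 dB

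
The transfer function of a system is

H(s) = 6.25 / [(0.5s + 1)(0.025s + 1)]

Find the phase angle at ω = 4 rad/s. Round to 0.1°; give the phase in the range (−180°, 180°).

At ω = 4 rad/s:
pole (1 + j4·0.5) = 1 + j2 → |·| ≈ 2.2361, ∠ ≈ 63.43°
pole (1 + j4·0.025) = 1 + j0.1 → |·| ≈ 1.005, ∠ ≈ 5.71°
∠H = (0°) − (63.43° + 5.71°) = -69.14°

-69.1°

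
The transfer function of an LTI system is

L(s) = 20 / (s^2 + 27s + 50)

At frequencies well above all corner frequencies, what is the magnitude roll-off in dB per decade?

-40 dB/decade

Each pole contributes −20 dB/decade at high frequency; each zero contributes +20 dB/decade.
Net: 0 zero(s) − 2 pole(s) → -40 dB/decade.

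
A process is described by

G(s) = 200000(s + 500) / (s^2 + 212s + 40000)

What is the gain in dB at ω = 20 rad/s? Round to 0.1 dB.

68.0 dB

At s = jω = j20:
zero (s+500): 500 + j20 → |·| = √(500²+20²) = √250400 ≈ 500.4, ∠ = arctan(20/500) ≈ 2.29°
quadratic: (j20)² + 212·j20 + 40000 = 39600 + j4240 → |·| ≈ 39826, ∠ ≈ 6.11°
|G| = 200000 · 500.4 / 39826 ≈ 2512.9
Gain = 20 log₁₀(2512.9) ≈ 68.00 dB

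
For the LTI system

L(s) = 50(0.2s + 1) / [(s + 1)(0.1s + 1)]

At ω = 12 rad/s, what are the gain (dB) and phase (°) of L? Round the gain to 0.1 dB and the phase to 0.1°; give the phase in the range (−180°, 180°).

At ω = 12 rad/s:
zero (1 + j12·0.2) = 1 + j2.4 → |·| ≈ 2.6, ∠ ≈ 67.38°
pole (1 + j12·1) = 1 + j12 → |·| ≈ 12.042, ∠ ≈ 85.24°
pole (1 + j12·0.1) = 1 + j1.2 → |·| ≈ 1.562, ∠ ≈ 50.19°
|L| = 50 · 2.6 / (12.042 · 1.562) ≈ 6.9114
Gain = 20 log₁₀(6.9114) ≈ 16.79 dB
∠L = (67.38°) − (85.24° + 50.19°) = -68.05°

16.8 dB, -68.1°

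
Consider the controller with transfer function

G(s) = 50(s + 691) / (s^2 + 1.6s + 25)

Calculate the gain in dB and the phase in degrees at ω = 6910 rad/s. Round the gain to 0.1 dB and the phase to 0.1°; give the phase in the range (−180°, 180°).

At s = jω = j6910:
zero (s+691): 691 + j6910 → |·| = √(691²+6910²) = √48225581 ≈ 6944.5, ∠ = arctan(6910/691) ≈ 84.29°
quadratic: (j6910)² + 1.6·j6910 + 25 = -47748075 + j11056 → |·| ≈ 4.7748e+07, ∠ ≈ 179.99°
|G| = 50 · 6944.5 / 4.7748e+07 ≈ 0.007272
Gain = 20 log₁₀(0.007272) ≈ -42.77 dB
∠G = 84.29° − 179.99° = -95.70°

-42.8 dB, -95.7°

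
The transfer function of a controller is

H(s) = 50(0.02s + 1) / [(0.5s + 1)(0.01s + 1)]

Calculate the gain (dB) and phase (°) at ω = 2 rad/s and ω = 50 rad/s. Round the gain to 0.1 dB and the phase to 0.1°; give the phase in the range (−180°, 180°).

ω = 2: 31.0 dB, -43.9°; ω = 50: 8.1 dB, -69.3°

At ω = 2 rad/s:
zero (1 + j2·0.02) = 1 + j0.04 → |·| ≈ 1.0008, ∠ ≈ 2.29°
pole (1 + j2·0.5) = 1 + j1 → |·| ≈ 1.4142, ∠ ≈ 45.00°
pole (1 + j2·0.01) = 1 + j0.02 → |·| ≈ 1.0002, ∠ ≈ 1.15°
|H| = 50 · 1.0008 / (1.4142 · 1.0002) ≈ 35.377
Gain = 20 log₁₀(35.377) ≈ 30.97 dB
∠H = (2.29°) − (45.00° + 1.15°) = -43.86°

At ω = 50 rad/s:
zero (1 + j50·0.02) = 1 + j1 → |·| ≈ 1.4142, ∠ ≈ 45.00°
pole (1 + j50·0.5) = 1 + j25 → |·| ≈ 25.02, ∠ ≈ 87.71°
pole (1 + j50·0.01) = 1 + j0.5 → |·| ≈ 1.118, ∠ ≈ 26.57°
|H| = 50 · 1.4142 / (25.02 · 1.118) ≈ 2.5279
Gain = 20 log₁₀(2.5279) ≈ 8.06 dB
∠H = (45.00°) − (87.71° + 26.57°) = -69.28°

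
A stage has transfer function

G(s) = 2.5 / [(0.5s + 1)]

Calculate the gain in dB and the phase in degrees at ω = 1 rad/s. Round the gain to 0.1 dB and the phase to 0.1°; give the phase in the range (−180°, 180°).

7.0 dB, -26.6°

At ω = 1 rad/s:
pole (1 + j1·0.5) = 1 + j0.5 → |·| ≈ 1.118, ∠ ≈ 26.57°
|G| = 2.5 · 1 / (1.118) ≈ 2.2361
Gain = 20 log₁₀(2.2361) ≈ 6.99 dB
∠G = (0°) − (26.57°) = -26.57°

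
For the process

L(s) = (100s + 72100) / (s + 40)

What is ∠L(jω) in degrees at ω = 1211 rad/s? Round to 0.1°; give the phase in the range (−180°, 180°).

-28.9°

Substitute s = j1211:
Numerator: 100(j1211) + 72100 = 72100 + j121100
Denominator: (j1211) + 40 = 40 + j1211
|N| = √(72100² + 121100²) ≈ 1.4094e+05, ∠N ≈ 59.23°
|D| = √(40² + 1211²) ≈ 1211.7, ∠D ≈ 88.11°
∠L = 59.23° − 88.11° = -28.88°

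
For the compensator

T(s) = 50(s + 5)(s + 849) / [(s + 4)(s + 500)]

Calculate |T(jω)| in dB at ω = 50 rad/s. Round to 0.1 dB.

38.6 dB

At s = jω = j50:
zero (s+5): 5 + j50 → |·| = √(5²+50²) = √2525 ≈ 50.249, ∠ = arctan(50/5) ≈ 84.29°
zero (s+849): 849 + j50 → |·| = √(849²+50²) = √723301 ≈ 850.47, ∠ = arctan(50/849) ≈ 3.37°
pole (s+4): 4 + j50 → |·| = √(4²+50²) = √2516 ≈ 50.16, ∠ = arctan(50/4) ≈ 85.43°
pole (s+500): 500 + j50 → |·| = √(500²+50²) = √252500 ≈ 502.49, ∠ = arctan(50/500) ≈ 5.71°
|T| = 50 · 42735 / 25205 ≈ 84.775
Gain = 20 log₁₀(84.775) ≈ 38.57 dB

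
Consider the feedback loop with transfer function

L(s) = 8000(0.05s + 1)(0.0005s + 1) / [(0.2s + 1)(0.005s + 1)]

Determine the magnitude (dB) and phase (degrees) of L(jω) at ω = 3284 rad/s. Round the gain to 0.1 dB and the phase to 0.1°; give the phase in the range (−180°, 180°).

47.4 dB, -28.1°

At ω = 3284 rad/s:
zero (1 + j3284·0.05) = 1 + j164.2 → |·| ≈ 164.2, ∠ ≈ 89.65°
zero (1 + j3284·0.0005) = 1 + j1.642 → |·| ≈ 1.9225, ∠ ≈ 58.66°
pole (1 + j3284·0.2) = 1 + j656.8 → |·| ≈ 656.8, ∠ ≈ 89.91°
pole (1 + j3284·0.005) = 1 + j16.42 → |·| ≈ 16.45, ∠ ≈ 86.51°
|L| = 8000 · 164.2 · 1.9225 / (656.8 · 16.45) ≈ 233.74
Gain = 20 log₁₀(233.74) ≈ 47.37 dB
∠L = (89.65° + 58.66°) − (89.91° + 86.51°) = -28.11°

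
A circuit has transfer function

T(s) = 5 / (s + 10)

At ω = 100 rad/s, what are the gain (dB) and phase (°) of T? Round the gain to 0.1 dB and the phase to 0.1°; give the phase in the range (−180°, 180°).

-26.1 dB, -84.3°

At s = jω = j100:
pole (s+10): 10 + j100 → |·| = √(10²+100²) = √10100 ≈ 100.5, ∠ = arctan(100/10) ≈ 84.29°
|T| = 5 / 100.5 ≈ 0.049751
Gain = 20 log₁₀(0.049751) ≈ -26.06 dB
∠T = 0.00° − 84.29° = -84.29°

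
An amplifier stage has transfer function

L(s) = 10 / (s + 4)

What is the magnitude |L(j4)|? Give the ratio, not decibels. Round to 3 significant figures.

1.77

Substitute s = j4:
Numerator: 10 = 10 + j0
Denominator: (j4) + 4 = 4 + j4
|N| = √(10² + 0²) ≈ 10, ∠N ≈ 0.00°
|D| = √(4² + 4²) ≈ 5.6569, ∠D ≈ 45.00°
|L| = 10 / 5.6569 ≈ 1.7678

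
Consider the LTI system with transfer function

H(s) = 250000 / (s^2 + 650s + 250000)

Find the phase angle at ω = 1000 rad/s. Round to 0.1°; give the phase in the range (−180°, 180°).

At s = jω = j1000:
quadratic: (j1000)² + 650·j1000 + 250000 = -750000 + j650000 → |·| ≈ 9.9247e+05, ∠ ≈ 139.09°
∠H = 0.00° − 139.09° = -139.09°

-139.1°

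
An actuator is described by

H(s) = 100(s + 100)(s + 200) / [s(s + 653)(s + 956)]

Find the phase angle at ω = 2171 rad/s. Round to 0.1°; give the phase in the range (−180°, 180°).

At s = jω = j2171:
zero (s+100): 100 + j2171 → |·| = √(100²+2171²) = √4723241 ≈ 2173.3, ∠ = arctan(2171/100) ≈ 87.36°
zero (s+200): 200 + j2171 → |·| = √(200²+2171²) = √4753241 ≈ 2180.2, ∠ = arctan(2171/200) ≈ 84.74°
pole (s+653): 653 + j2171 → |·| = √(653²+2171²) = √5139650 ≈ 2267.1, ∠ = arctan(2171/653) ≈ 73.26°
pole (s+956): 956 + j2171 → |·| = √(956²+2171²) = √5627177 ≈ 2372.2, ∠ = arctan(2171/956) ≈ 66.23°
pole at origin: |s| = 2171, ∠ = 90.00° (in denominator)
∠H = 172.10° − 229.49° = -57.39°

-57.4°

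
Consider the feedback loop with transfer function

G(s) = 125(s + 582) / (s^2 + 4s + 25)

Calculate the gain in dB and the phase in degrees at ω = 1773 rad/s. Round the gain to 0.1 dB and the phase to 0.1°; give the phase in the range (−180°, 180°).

At s = jω = j1773:
zero (s+582): 582 + j1773 → |·| = √(582²+1773²) = √3482253 ≈ 1866.1, ∠ = arctan(1773/582) ≈ 71.83°
quadratic: (j1773)² + 4·j1773 + 25 = -3143504 + j7092 → |·| ≈ 3.1435e+06, ∠ ≈ 179.87°
|G| = 125 · 1866.1 / 3.1435e+06 ≈ 0.074205
Gain = 20 log₁₀(0.074205) ≈ -22.59 dB
∠G = 71.83° − 179.87° = -108.04°

-22.6 dB, -108.0°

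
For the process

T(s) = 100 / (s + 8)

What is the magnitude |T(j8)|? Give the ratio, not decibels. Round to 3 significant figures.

Substitute s = j8:
Numerator: 100 = 100 + j0
Denominator: (j8) + 8 = 8 + j8
|N| = √(100² + 0²) ≈ 100, ∠N ≈ 0.00°
|D| = √(8² + 8²) ≈ 11.314, ∠D ≈ 45.00°
|T| = 100 / 11.314 ≈ 8.8386

8.84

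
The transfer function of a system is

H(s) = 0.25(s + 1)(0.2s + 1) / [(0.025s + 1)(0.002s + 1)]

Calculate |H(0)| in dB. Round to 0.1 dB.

H(0) = 0.25 · 1 / 1 = 0.25
20 log₁₀(0.25) ≈ -12.04 dB

-12.0 dB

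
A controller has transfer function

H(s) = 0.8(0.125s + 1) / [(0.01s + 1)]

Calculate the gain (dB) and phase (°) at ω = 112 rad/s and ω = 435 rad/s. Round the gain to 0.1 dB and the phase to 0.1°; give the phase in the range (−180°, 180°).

ω = 112: 17.5 dB, 37.7°; ω = 435: 19.8 dB, 11.9°

At ω = 112 rad/s:
zero (1 + j112·0.125) = 1 + j14 → |·| ≈ 14.036, ∠ ≈ 85.91°
pole (1 + j112·0.01) = 1 + j1.12 → |·| ≈ 1.5015, ∠ ≈ 48.24°
|H| = 0.8 · 14.036 / (1.5015) ≈ 7.4784
Gain = 20 log₁₀(7.4784) ≈ 17.48 dB
∠H = (85.91°) − (48.24°) = 37.67°

At ω = 435 rad/s:
zero (1 + j435·0.125) = 1 + j54.375 → |·| ≈ 54.384, ∠ ≈ 88.95°
pole (1 + j435·0.01) = 1 + j4.35 → |·| ≈ 4.4635, ∠ ≈ 77.05°
|H| = 0.8 · 54.384 / (4.4635) ≈ 9.7473
Gain = 20 log₁₀(9.7473) ≈ 19.78 dB
∠H = (88.95°) − (77.05°) = 11.90°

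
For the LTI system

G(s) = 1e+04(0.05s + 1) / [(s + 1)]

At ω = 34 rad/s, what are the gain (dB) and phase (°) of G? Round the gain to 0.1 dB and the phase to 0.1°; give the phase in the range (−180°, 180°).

At ω = 34 rad/s:
zero (1 + j34·0.05) = 1 + j1.7 → |·| ≈ 1.9723, ∠ ≈ 59.53°
pole (1 + j34·1) = 1 + j34 → |·| ≈ 34.015, ∠ ≈ 88.32°
|G| = 1e+04 · 1.9723 / (34.015) ≈ 579.83
Gain = 20 log₁₀(579.83) ≈ 55.27 dB
∠G = (59.53°) − (88.32°) = -28.79°

55.3 dB, -28.8°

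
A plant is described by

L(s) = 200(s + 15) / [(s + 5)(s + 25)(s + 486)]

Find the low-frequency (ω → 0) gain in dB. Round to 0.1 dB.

L(0) = 200·15 / (5·25·486) ≈ 0.049383
20 log₁₀(0.049383) ≈ -26.13 dB

-26.1 dB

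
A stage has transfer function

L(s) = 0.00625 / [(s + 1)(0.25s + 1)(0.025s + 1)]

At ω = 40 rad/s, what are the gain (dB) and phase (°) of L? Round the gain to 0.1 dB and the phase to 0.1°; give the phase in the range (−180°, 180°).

-99.2 dB, 142.1°

At ω = 40 rad/s:
pole (1 + j40·1) = 1 + j40 → |·| ≈ 40.012, ∠ ≈ 88.57°
pole (1 + j40·0.25) = 1 + j10 → |·| ≈ 10.05, ∠ ≈ 84.29°
pole (1 + j40·0.025) = 1 + j1 → |·| ≈ 1.4142, ∠ ≈ 45.00°
|L| = 0.00625 · 1 / (40.012 · 10.05 · 1.4142) ≈ 1.099e-05
Gain = 20 log₁₀(1.099e-05) ≈ -99.18 dB
∠L = (0°) − (88.57° + 84.29° + 45.00°) = -217.86° ≡ 142.14° (principal value)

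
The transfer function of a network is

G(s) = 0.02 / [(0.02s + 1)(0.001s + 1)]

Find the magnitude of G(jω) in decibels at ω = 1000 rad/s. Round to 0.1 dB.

-63.0 dB

At ω = 1000 rad/s:
pole (1 + j1000·0.02) = 1 + j20 → |·| ≈ 20.025, ∠ ≈ 87.14°
pole (1 + j1000·0.001) = 1 + j1 → |·| ≈ 1.4142, ∠ ≈ 45.00°
|G| = 0.02 · 1 / (20.025 · 1.4142) ≈ 0.00070623
Gain = 20 log₁₀(0.00070623) ≈ -63.02 dB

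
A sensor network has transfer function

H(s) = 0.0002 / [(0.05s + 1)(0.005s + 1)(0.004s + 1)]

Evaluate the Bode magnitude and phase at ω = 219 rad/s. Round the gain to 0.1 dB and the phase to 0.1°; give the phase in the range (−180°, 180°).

At ω = 219 rad/s:
pole (1 + j219·0.05) = 1 + j10.95 → |·| ≈ 10.996, ∠ ≈ 84.78°
pole (1 + j219·0.005) = 1 + j1.095 → |·| ≈ 1.4829, ∠ ≈ 47.60°
pole (1 + j219·0.004) = 1 + j0.876 → |·| ≈ 1.3294, ∠ ≈ 41.22°
|H| = 0.0002 · 1 / (10.996 · 1.4829 · 1.3294) ≈ 9.2263e-06
Gain = 20 log₁₀(9.2263e-06) ≈ -100.70 dB
∠H = (0°) − (84.78° + 47.60° + 41.22°) = -173.60°

-100.7 dB, -173.6°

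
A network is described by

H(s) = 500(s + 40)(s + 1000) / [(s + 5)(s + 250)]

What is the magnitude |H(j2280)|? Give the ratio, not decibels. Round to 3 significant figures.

At s = jω = j2280:
zero (s+40): 40 + j2280 → |·| = √(40²+2280²) = √5200000 ≈ 2280.4, ∠ = arctan(2280/40) ≈ 88.99°
zero (s+1000): 1000 + j2280 → |·| = √(1000²+2280²) = √6198400 ≈ 2489.7, ∠ = arctan(2280/1000) ≈ 66.32°
pole (s+5): 5 + j2280 → |·| = √(5²+2280²) = √5198425 ≈ 2280, ∠ = arctan(2280/5) ≈ 89.87°
pole (s+250): 250 + j2280 → |·| = √(250²+2280²) = √5260900 ≈ 2293.7, ∠ = arctan(2280/250) ≈ 83.74°
|H| = 500 · 5.6775e+06 / 5.2296e+06 ≈ 542.82

543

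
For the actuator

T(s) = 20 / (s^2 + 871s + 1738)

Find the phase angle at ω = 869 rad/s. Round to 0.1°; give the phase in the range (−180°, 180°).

-134.9°

Substitute s = j869:
Numerator: 20 = 20 + j0
Denominator: (j869)^2 + 871(j869) + 1738 = -753423 + j756899
|N| = √(20² + 0²) ≈ 20, ∠N ≈ 0.00°
|D| = √(753423² + 756899²) ≈ 1.068e+06, ∠D ≈ 134.87°
∠T = 0.00° − 134.87° = -134.87°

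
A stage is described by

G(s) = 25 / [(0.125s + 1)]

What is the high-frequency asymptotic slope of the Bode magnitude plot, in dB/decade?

-20 dB/decade

Each pole contributes −20 dB/decade at high frequency; each zero contributes +20 dB/decade.
Net: 0 zero(s) − 1 pole(s) → -20 dB/decade.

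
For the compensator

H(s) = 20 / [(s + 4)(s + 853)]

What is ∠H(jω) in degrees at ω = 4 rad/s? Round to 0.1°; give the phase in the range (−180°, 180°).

At s = jω = j4:
pole (s+4): 4 + j4 → |·| = √(4²+4²) = √32 ≈ 5.6569, ∠ = arctan(4/4) ≈ 45.00°
pole (s+853): 853 + j4 → |·| = √(853²+4²) = √727625 ≈ 853.01, ∠ = arctan(4/853) ≈ 0.27°
∠H = 0.00° − 45.27° = -45.27°

-45.3°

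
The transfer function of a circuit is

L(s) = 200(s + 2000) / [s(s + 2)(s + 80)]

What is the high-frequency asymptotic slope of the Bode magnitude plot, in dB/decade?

Each pole contributes −20 dB/decade at high frequency; each zero contributes +20 dB/decade.
Net: 1 zero(s) − 3 pole(s) → -40 dB/decade.

-40 dB/decade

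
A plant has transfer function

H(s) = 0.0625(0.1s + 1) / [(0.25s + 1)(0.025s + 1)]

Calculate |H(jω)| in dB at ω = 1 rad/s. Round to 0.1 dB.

-24.3 dB

At ω = 1 rad/s:
zero (1 + j1·0.1) = 1 + j0.1 → |·| ≈ 1.005, ∠ ≈ 5.71°
pole (1 + j1·0.25) = 1 + j0.25 → |·| ≈ 1.0308, ∠ ≈ 14.04°
pole (1 + j1·0.025) = 1 + j0.025 → |·| ≈ 1.0003, ∠ ≈ 1.43°
|H| = 0.0625 · 1.005 / (1.0308 · 1.0003) ≈ 0.060917
Gain = 20 log₁₀(0.060917) ≈ -24.31 dB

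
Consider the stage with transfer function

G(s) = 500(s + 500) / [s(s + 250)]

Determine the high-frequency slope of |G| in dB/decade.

Each pole contributes −20 dB/decade at high frequency; each zero contributes +20 dB/decade.
Net: 1 zero(s) − 2 pole(s) → -20 dB/decade.

-20 dB/decade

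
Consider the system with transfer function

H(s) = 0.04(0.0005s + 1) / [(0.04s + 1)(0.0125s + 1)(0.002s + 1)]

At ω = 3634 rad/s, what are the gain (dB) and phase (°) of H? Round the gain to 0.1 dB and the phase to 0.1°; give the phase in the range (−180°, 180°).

-115.3 dB, 160.7°

At ω = 3634 rad/s:
zero (1 + j3634·0.0005) = 1 + j1.817 → |·| ≈ 2.074, ∠ ≈ 61.17°
pole (1 + j3634·0.04) = 1 + j145.36 → |·| ≈ 145.36, ∠ ≈ 89.61°
pole (1 + j3634·0.0125) = 1 + j45.425 → |·| ≈ 45.436, ∠ ≈ 88.74°
pole (1 + j3634·0.002) = 1 + j7.268 → |·| ≈ 7.3365, ∠ ≈ 82.17°
|H| = 0.04 · 2.074 / (145.36 · 45.436 · 7.3365) ≈ 1.7121e-06
Gain = 20 log₁₀(1.7121e-06) ≈ -115.33 dB
∠H = (61.17°) − (89.61° + 88.74° + 82.17°) = -199.35° ≡ 160.65° (principal value)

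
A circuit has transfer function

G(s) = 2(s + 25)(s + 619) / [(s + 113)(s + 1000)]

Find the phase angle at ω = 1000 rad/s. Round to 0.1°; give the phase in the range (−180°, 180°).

18.3°

At s = jω = j1000:
zero (s+25): 25 + j1000 → |·| = √(25²+1000²) = √1000625 ≈ 1000.3, ∠ = arctan(1000/25) ≈ 88.57°
zero (s+619): 619 + j1000 → |·| = √(619²+1000²) = √1383161 ≈ 1176.1, ∠ = arctan(1000/619) ≈ 58.24°
pole (s+113): 113 + j1000 → |·| = √(113²+1000²) = √1012769 ≈ 1006.4, ∠ = arctan(1000/113) ≈ 83.55°
pole (s+1000): 1000 + j1000 → |·| = √(1000²+1000²) = √2000000 ≈ 1414.2, ∠ = arctan(1000/1000) ≈ 45.00°
∠G = 146.81° − 128.55° = 18.26°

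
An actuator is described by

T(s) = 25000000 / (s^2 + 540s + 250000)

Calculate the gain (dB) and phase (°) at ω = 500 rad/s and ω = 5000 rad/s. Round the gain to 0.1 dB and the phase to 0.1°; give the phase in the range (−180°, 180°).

At s = jω = j500:
quadratic: (j500)² + 540·j500 + 250000 = 0 + j270000 → |·| ≈ 2.7e+05, ∠ ≈ 90.00°
|T| = 25000000 / 2.7e+05 ≈ 92.593
Gain = 20 log₁₀(92.593) ≈ 39.33 dB
∠T = 0.00° − 90.00° = -90.00°

At s = jω = j5000:
quadratic: (j5000)² + 540·j5000 + 250000 = -24750000 + j2700000 → |·| ≈ 2.4897e+07, ∠ ≈ 173.77°
|T| = 25000000 / 2.4897e+07 ≈ 1.0041
Gain = 20 log₁₀(1.0041) ≈ 0.04 dB
∠T = 0.00° − 173.77° = -173.77°

ω = 500: 39.3 dB, -90.0°; ω = 5000: 0.0 dB, -173.8°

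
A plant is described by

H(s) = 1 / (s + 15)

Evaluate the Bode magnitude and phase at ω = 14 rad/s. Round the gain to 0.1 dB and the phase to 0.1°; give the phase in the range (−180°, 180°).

-26.2 dB, -43.0°

Substitute s = j14:
Numerator: 1 = 1 + j0
Denominator: (j14) + 15 = 15 + j14
|N| = √(1² + 0²) ≈ 1, ∠N ≈ 0.00°
|D| = √(15² + 14²) ≈ 20.518, ∠D ≈ 43.03°
|H| = 1 / 20.518 ≈ 0.048738
Gain = 20 log₁₀(0.048738) ≈ -26.24 dB
∠H = 0.00° − 43.03° = -43.03°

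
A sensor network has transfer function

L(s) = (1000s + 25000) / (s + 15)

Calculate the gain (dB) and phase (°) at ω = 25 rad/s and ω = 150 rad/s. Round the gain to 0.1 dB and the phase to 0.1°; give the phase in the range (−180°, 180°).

Substitute s = j25:
Numerator: 1000(j25) + 25000 = 25000 + j25000
Denominator: (j25) + 15 = 15 + j25
|N| = √(25000² + 25000²) ≈ 35355, ∠N ≈ 45.00°
|D| = √(15² + 25²) ≈ 29.155, ∠D ≈ 59.04°
|L| = 35355 / 29.155 ≈ 1212.7
Gain = 20 log₁₀(1212.7) ≈ 61.68 dB
∠L = 45.00° − 59.04° = -14.04°

Substitute s = j150:
Numerator: 1000(j150) + 25000 = 25000 + j150000
Denominator: (j150) + 15 = 15 + j150
|N| = √(25000² + 150000²) ≈ 1.5207e+05, ∠N ≈ 80.54°
|D| = √(15² + 150²) ≈ 150.75, ∠D ≈ 84.29°
|L| = 1.5207e+05 / 150.75 ≈ 1008.8
Gain = 20 log₁₀(1008.8) ≈ 60.08 dB
∠L = 80.54° − 84.29° = -3.75°

ω = 25: 61.7 dB, -14.0°; ω = 150: 60.1 dB, -3.8°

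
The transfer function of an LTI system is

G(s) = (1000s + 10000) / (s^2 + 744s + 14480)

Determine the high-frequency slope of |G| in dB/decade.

Each pole contributes −20 dB/decade at high frequency; each zero contributes +20 dB/decade.
Net: 1 zero(s) − 2 pole(s) → -20 dB/decade.

-20 dB/decade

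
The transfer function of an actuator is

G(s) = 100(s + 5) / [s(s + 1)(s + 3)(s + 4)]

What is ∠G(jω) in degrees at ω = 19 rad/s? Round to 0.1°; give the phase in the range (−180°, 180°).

99.1°

At s = jω = j19:
zero (s+5): 5 + j19 → |·| = √(5²+19²) = √386 ≈ 19.647, ∠ = arctan(19/5) ≈ 75.26°
pole (s+1): 1 + j19 → |·| = √(1²+19²) = √362 ≈ 19.026, ∠ = arctan(19/1) ≈ 86.99°
pole (s+3): 3 + j19 → |·| = √(3²+19²) = √370 ≈ 19.235, ∠ = arctan(19/3) ≈ 81.03°
pole (s+4): 4 + j19 → |·| = √(4²+19²) = √377 ≈ 19.416, ∠ = arctan(19/4) ≈ 78.11°
pole at origin: |s| = 19, ∠ = 90.00° (in denominator)
∠G = 75.26° − 336.13° = -260.87° ≡ 99.13° (principal value)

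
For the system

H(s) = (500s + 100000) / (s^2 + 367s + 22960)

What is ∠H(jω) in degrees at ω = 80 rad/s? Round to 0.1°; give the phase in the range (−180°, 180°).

-38.8°

Substitute s = j80:
Numerator: 500(j80) + 100000 = 100000 + j40000
Denominator: (j80)^2 + 367(j80) + 22960 = 16560 + j29360
|N| = √(100000² + 40000²) ≈ 1.077e+05, ∠N ≈ 21.80°
|D| = √(16560² + 29360²) ≈ 33708, ∠D ≈ 60.58°
∠H = 21.80° − 60.58° = -38.78°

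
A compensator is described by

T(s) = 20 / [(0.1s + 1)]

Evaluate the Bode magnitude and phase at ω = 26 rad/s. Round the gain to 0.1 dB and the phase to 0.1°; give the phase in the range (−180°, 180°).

At ω = 26 rad/s:
pole (1 + j26·0.1) = 1 + j2.6 → |·| ≈ 2.7857, ∠ ≈ 68.96°
|T| = 20 · 1 / (2.7857) ≈ 7.1795
Gain = 20 log₁₀(7.1795) ≈ 17.12 dB
∠T = (0°) − (68.96°) = -68.96°

17.1 dB, -69.0°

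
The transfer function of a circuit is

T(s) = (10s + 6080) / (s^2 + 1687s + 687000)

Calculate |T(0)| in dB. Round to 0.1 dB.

T(0) = 6080 / 687000 ≈ 0.0088501
20 log₁₀(0.0088501) ≈ -41.06 dB

-41.1 dB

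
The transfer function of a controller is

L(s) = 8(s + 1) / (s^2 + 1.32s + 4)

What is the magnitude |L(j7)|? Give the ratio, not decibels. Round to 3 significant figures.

At s = jω = j7:
zero (s+1): 1 + j7 → |·| = √(1²+7²) = √50 ≈ 7.0711, ∠ = arctan(7/1) ≈ 81.87°
quadratic: (j7)² + 1.32·j7 + 4 = -45 + j9.24 → |·| ≈ 45.939, ∠ ≈ 168.40°
|L| = 8 · 7.0711 / 45.939 ≈ 1.2314

1.23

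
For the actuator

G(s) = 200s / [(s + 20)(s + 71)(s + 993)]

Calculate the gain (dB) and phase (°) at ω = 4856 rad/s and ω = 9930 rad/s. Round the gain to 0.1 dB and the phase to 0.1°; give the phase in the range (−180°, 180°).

ω = 4856: -101.6 dB, -167.4°; ω = 9930: -113.9 dB, -173.8°

At s = jω = j4856:
zero at origin: s = j4856 → |·| = 4856, ∠ = 90.00°
pole (s+20): 20 + j4856 → |·| = √(20²+4856²) = √23581136 ≈ 4856, ∠ = arctan(4856/20) ≈ 89.76°
pole (s+71): 71 + j4856 → |·| = √(71²+4856²) = √23585777 ≈ 4856.5, ∠ = arctan(4856/71) ≈ 89.16°
pole (s+993): 993 + j4856 → |·| = √(993²+4856²) = √24566785 ≈ 4956.5, ∠ = arctan(4856/993) ≈ 78.44°
|G| = 200 · 4856 / 1.1689e+11 ≈ 8.3087e-06
Gain = 20 log₁₀(8.3087e-06) ≈ -101.61 dB
∠G = 90.00° − 257.36° = -167.36°

At s = jω = j9930:
zero at origin: s = j9930 → |·| = 9930, ∠ = 90.00°
pole (s+20): 20 + j9930 → |·| = √(20²+9930²) = √98605300 ≈ 9930, ∠ = arctan(9930/20) ≈ 89.88°
pole (s+71): 71 + j9930 → |·| = √(71²+9930²) = √98609941 ≈ 9930.3, ∠ = arctan(9930/71) ≈ 89.59°
pole (s+993): 993 + j9930 → |·| = √(993²+9930²) = √99590949 ≈ 9979.5, ∠ = arctan(9930/993) ≈ 84.29°
|G| = 200 · 9930 / 9.8406e+11 ≈ 2.0182e-06
Gain = 20 log₁₀(2.0182e-06) ≈ -113.90 dB
∠G = 90.00° − 263.76° = -173.76°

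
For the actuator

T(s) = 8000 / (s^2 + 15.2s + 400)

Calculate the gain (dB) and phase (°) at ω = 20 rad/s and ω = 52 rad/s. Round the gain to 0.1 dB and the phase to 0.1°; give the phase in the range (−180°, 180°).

ω = 20: 28.4 dB, -90.0°; ω = 52: 10.3 dB, -161.1°

At s = jω = j20:
quadratic: (j20)² + 15.2·j20 + 400 = 0 + j304 → |·| ≈ 304, ∠ ≈ 90.00°
|T| = 8000 / 304 ≈ 26.316
Gain = 20 log₁₀(26.316) ≈ 28.40 dB
∠T = 0.00° − 90.00° = -90.00°

At s = jω = j52:
quadratic: (j52)² + 15.2·j52 + 400 = -2304 + j790.4 → |·| ≈ 2435.8, ∠ ≈ 161.07°
|T| = 8000 / 2435.8 ≈ 3.2843
Gain = 20 log₁₀(3.2843) ≈ 10.33 dB
∠T = 0.00° − 161.07° = -161.07°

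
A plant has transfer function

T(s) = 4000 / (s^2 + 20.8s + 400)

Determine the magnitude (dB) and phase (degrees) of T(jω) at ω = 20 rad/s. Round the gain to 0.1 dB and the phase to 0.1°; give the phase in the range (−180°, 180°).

At s = jω = j20:
quadratic: (j20)² + 20.8·j20 + 400 = 0 + j416 → |·| ≈ 416, ∠ ≈ 90.00°
|T| = 4000 / 416 ≈ 9.6154
Gain = 20 log₁₀(9.6154) ≈ 19.66 dB
∠T = 0.00° − 90.00° = -90.00°

19.7 dB, -90.0°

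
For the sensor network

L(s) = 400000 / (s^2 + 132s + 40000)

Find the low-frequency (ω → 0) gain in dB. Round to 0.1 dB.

L(0) = 400000 / 40000 = 10
20 log₁₀(10) ≈ 20.00 dB

20.0 dB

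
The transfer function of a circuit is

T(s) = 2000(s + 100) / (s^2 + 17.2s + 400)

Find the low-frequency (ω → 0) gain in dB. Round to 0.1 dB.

54.0 dB

T(0) = 2000·100 / 400 = 500
20 log₁₀(500) ≈ 53.98 dB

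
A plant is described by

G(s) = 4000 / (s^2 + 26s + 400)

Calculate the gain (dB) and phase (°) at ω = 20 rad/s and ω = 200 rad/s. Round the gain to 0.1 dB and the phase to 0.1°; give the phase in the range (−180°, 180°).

ω = 20: 17.7 dB, -90.0°; ω = 200: -20.0 dB, -172.5°

At s = jω = j20:
quadratic: (j20)² + 26·j20 + 400 = 0 + j520 → |·| ≈ 520, ∠ ≈ 90.00°
|G| = 4000 / 520 ≈ 7.6923
Gain = 20 log₁₀(7.6923) ≈ 17.72 dB
∠G = 0.00° − 90.00° = -90.00°

At s = jω = j200:
quadratic: (j200)² + 26·j200 + 400 = -39600 + j5200 → |·| ≈ 39940, ∠ ≈ 172.52°
|G| = 4000 / 39940 ≈ 0.10015
Gain = 20 log₁₀(0.10015) ≈ -19.99 dB
∠G = 0.00° − 172.52° = -172.52°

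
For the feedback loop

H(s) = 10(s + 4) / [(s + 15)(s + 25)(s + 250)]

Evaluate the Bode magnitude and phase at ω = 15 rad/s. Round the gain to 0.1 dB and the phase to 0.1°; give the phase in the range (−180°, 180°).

-60.0 dB, -4.3°

At s = jω = j15:
zero (s+4): 4 + j15 → |·| = √(4²+15²) = √241 ≈ 15.524, ∠ = arctan(15/4) ≈ 75.07°
pole (s+15): 15 + j15 → |·| = √(15²+15²) = √450 ≈ 21.213, ∠ = arctan(15/15) ≈ 45.00°
pole (s+25): 25 + j15 → |·| = √(25²+15²) = √850 ≈ 29.155, ∠ = arctan(15/25) ≈ 30.96°
pole (s+250): 250 + j15 → |·| = √(250²+15²) = √62725 ≈ 250.45, ∠ = arctan(15/250) ≈ 3.43°
|H| = 10 · 15.524 / 1.5489e+05 ≈ 0.0010023
Gain = 20 log₁₀(0.0010023) ≈ -59.98 dB
∠H = 75.07° − 79.39° = -4.32°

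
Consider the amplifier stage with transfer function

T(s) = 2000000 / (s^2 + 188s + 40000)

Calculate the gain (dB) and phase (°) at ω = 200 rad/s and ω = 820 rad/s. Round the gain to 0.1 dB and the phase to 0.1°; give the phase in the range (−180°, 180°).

ω = 200: 34.5 dB, -90.0°; ω = 820: 9.8 dB, -166.3°

At s = jω = j200:
quadratic: (j200)² + 188·j200 + 40000 = 0 + j37600 → |·| ≈ 37600, ∠ ≈ 90.00°
|T| = 2000000 / 37600 ≈ 53.191
Gain = 20 log₁₀(53.191) ≈ 34.52 dB
∠T = 0.00° − 90.00° = -90.00°

At s = jω = j820:
quadratic: (j820)² + 188·j820 + 40000 = -632400 + j154160 → |·| ≈ 6.5092e+05, ∠ ≈ 166.30°
|T| = 2000000 / 6.5092e+05 ≈ 3.0726
Gain = 20 log₁₀(3.0726) ≈ 9.75 dB
∠T = 0.00° − 166.30° = -166.30°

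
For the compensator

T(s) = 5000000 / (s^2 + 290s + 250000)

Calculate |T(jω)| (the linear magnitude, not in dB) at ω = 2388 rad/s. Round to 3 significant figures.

At s = jω = j2388:
quadratic: (j2388)² + 290·j2388 + 250000 = -5452544 + j692520 → |·| ≈ 5.4963e+06, ∠ ≈ 172.76°
|T| = 5000000 / 5.4963e+06 ≈ 0.9097

0.910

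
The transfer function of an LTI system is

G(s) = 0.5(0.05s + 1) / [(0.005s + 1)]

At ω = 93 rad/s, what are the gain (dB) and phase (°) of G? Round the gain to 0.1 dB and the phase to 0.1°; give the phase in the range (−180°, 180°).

At ω = 93 rad/s:
zero (1 + j93·0.05) = 1 + j4.65 → |·| ≈ 4.7563, ∠ ≈ 77.86°
pole (1 + j93·0.005) = 1 + j0.465 → |·| ≈ 1.1028, ∠ ≈ 24.94°
|G| = 0.5 · 4.7563 / (1.1028) ≈ 2.1565
Gain = 20 log₁₀(2.1565) ≈ 6.67 dB
∠G = (77.86°) − (24.94°) = 52.92°

6.7 dB, 52.9°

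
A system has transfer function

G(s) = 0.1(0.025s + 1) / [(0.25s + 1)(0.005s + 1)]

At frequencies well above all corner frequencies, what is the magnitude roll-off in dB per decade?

Each pole contributes −20 dB/decade at high frequency; each zero contributes +20 dB/decade.
Net: 1 zero(s) − 2 pole(s) → -20 dB/decade.

-20 dB/decade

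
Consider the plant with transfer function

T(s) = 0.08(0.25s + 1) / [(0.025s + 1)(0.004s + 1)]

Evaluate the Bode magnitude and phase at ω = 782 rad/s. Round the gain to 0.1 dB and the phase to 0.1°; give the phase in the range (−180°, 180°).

-12.3 dB, -69.6°

At ω = 782 rad/s:
zero (1 + j782·0.25) = 1 + j195.5 → |·| ≈ 195.5, ∠ ≈ 89.71°
pole (1 + j782·0.025) = 1 + j19.55 → |·| ≈ 19.576, ∠ ≈ 87.07°
pole (1 + j782·0.004) = 1 + j3.128 → |·| ≈ 3.284, ∠ ≈ 72.27°
|T| = 0.08 · 195.5 / (19.576 · 3.284) ≈ 0.24328
Gain = 20 log₁₀(0.24328) ≈ -12.28 dB
∠T = (89.71°) − (87.07° + 72.27°) = -69.63°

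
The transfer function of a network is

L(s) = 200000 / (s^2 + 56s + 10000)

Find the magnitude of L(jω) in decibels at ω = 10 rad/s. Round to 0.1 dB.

26.1 dB

At s = jω = j10:
quadratic: (j10)² + 56·j10 + 10000 = 9900 + j560 → |·| ≈ 9915.8, ∠ ≈ 3.24°
|L| = 200000 / 9915.8 ≈ 20.17
Gain = 20 log₁₀(20.17) ≈ 26.09 dB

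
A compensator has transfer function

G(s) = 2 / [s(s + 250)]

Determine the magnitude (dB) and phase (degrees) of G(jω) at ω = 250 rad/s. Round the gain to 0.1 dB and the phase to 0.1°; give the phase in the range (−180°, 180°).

-92.9 dB, -135.0°

At s = jω = j250:
pole (s+250): 250 + j250 → |·| = √(250²+250²) = √125000 ≈ 353.55, ∠ = arctan(250/250) ≈ 45.00°
pole at origin: |s| = 250, ∠ = 90.00° (in denominator)
|G| = 2 / 88388 ≈ 2.2628e-05
Gain = 20 log₁₀(2.2628e-05) ≈ -92.91 dB
∠G = 0.00° − 135.00° = -135.00°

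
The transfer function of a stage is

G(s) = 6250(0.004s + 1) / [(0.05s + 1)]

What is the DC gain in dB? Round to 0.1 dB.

G(0) = 6250 · 1 / 1 = 6250
20 log₁₀(6250) ≈ 75.92 dB

75.9 dB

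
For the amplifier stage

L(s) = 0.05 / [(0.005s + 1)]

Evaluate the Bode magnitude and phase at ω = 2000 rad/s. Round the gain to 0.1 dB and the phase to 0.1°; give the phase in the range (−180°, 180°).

At ω = 2000 rad/s:
pole (1 + j2000·0.005) = 1 + j10 → |·| ≈ 10.05, ∠ ≈ 84.29°
|L| = 0.05 · 1 / (10.05) ≈ 0.0049751
Gain = 20 log₁₀(0.0049751) ≈ -46.06 dB
∠L = (0°) − (84.29°) = -84.29°

-46.1 dB, -84.3°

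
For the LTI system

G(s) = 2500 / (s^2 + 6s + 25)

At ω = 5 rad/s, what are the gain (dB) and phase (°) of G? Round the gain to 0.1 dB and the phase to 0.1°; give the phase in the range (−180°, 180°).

38.4 dB, -90.0°

At s = jω = j5:
quadratic: (j5)² + 6·j5 + 25 = 0 + j30 → |·| ≈ 30, ∠ ≈ 90.00°
|G| = 2500 / 30 ≈ 83.333
Gain = 20 log₁₀(83.333) ≈ 38.42 dB
∠G = 0.00° − 90.00° = -90.00°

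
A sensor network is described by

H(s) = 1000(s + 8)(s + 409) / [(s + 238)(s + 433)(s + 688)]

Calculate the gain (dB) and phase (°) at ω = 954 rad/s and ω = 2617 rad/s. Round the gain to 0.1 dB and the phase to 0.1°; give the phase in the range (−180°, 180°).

ω = 954: -1.8 dB, -39.5°; ω = 2617: -8.7 dB, -69.7°

At s = jω = j954:
zero (s+8): 8 + j954 → |·| = √(8²+954²) = √910180 ≈ 954.03, ∠ = arctan(954/8) ≈ 89.52°
zero (s+409): 409 + j954 → |·| = √(409²+954²) = √1077397 ≈ 1038, ∠ = arctan(954/409) ≈ 66.79°
pole (s+238): 238 + j954 → |·| = √(238²+954²) = √966760 ≈ 983.24, ∠ = arctan(954/238) ≈ 75.99°
pole (s+433): 433 + j954 → |·| = √(433²+954²) = √1097605 ≈ 1047.7, ∠ = arctan(954/433) ≈ 65.59°
pole (s+688): 688 + j954 → |·| = √(688²+954²) = √1383460 ≈ 1176.2, ∠ = arctan(954/688) ≈ 54.20°
|H| = 1000 · 9.9028e+05 / 1.2117e+09 ≈ 0.81726
Gain = 20 log₁₀(0.81726) ≈ -1.75 dB
∠H = 156.31° − 195.78° = -39.47°

At s = jω = j2617:
zero (s+8): 8 + j2617 → |·| = √(8²+2617²) = √6848753 ≈ 2617, ∠ = arctan(2617/8) ≈ 89.82°
zero (s+409): 409 + j2617 → |·| = √(409²+2617²) = √7015970 ≈ 2648.8, ∠ = arctan(2617/409) ≈ 81.12°
pole (s+238): 238 + j2617 → |·| = √(238²+2617²) = √6905333 ≈ 2627.8, ∠ = arctan(2617/238) ≈ 84.80°
pole (s+433): 433 + j2617 → |·| = √(433²+2617²) = √7036178 ≈ 2652.6, ∠ = arctan(2617/433) ≈ 80.61°
pole (s+688): 688 + j2617 → |·| = √(688²+2617²) = √7322033 ≈ 2705.9, ∠ = arctan(2617/688) ≈ 75.27°
|H| = 1000 · 6.9319e+06 / 1.8861e+10 ≈ 0.36753
Gain = 20 log₁₀(0.36753) ≈ -8.69 dB
∠H = 170.94° − 240.68° = -69.74°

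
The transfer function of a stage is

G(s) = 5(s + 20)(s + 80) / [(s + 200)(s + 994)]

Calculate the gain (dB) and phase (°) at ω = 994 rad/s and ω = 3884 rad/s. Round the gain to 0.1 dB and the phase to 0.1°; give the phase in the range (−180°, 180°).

ω = 994: 10.8 dB, 50.6°; ω = 3884: 13.7 dB, 15.8°

At s = jω = j994:
zero (s+20): 20 + j994 → |·| = √(20²+994²) = √988436 ≈ 994.2, ∠ = arctan(994/20) ≈ 88.85°
zero (s+80): 80 + j994 → |·| = √(80²+994²) = √994436 ≈ 997.21, ∠ = arctan(994/80) ≈ 85.40°
pole (s+200): 200 + j994 → |·| = √(200²+994²) = √1028036 ≈ 1013.9, ∠ = arctan(994/200) ≈ 78.62°
pole (s+994): 994 + j994 → |·| = √(994²+994²) = √1976072 ≈ 1405.7, ∠ = arctan(994/994) ≈ 45.00°
|G| = 5 · 9.9143e+05 / 1.4252e+06 ≈ 3.4782
Gain = 20 log₁₀(3.4782) ≈ 10.83 dB
∠G = 174.25° − 123.62° = 50.63°

At s = jω = j3884:
zero (s+20): 20 + j3884 → |·| = √(20²+3884²) = √15085856 ≈ 3884.1, ∠ = arctan(3884/20) ≈ 89.70°
zero (s+80): 80 + j3884 → |·| = √(80²+3884²) = √15091856 ≈ 3884.8, ∠ = arctan(3884/80) ≈ 88.82°
pole (s+200): 200 + j3884 → |·| = √(200²+3884²) = √15125456 ≈ 3889.1, ∠ = arctan(3884/200) ≈ 87.05°
pole (s+994): 994 + j3884 → |·| = √(994²+3884²) = √16073492 ≈ 4009.2, ∠ = arctan(3884/994) ≈ 75.64°
|G| = 5 · 1.5089e+07 / 1.5592e+07 ≈ 4.8387
Gain = 20 log₁₀(4.8387) ≈ 13.69 dB
∠G = 178.52° − 162.69° = 15.83°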